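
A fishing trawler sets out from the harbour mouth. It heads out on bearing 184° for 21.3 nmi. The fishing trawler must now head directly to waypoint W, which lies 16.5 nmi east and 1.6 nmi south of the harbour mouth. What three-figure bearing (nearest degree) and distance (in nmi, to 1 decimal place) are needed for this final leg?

Leg 1 (184°, 21.3 nmi): east 21.3 sin 184° = -1.49, north 21.3 cos 184° = -21.25
Current position: (-1.49, -21.25). Target: (16.5, -1.6). Remaining: Δeast = 17.99, Δnorth = 19.65.
Bearing = atan2(17.99, 19.65) mod 360° = 42.47°; distance = √((17.99)² + (19.65)²) = 26.637 nmi.

042°, 26.6 nmi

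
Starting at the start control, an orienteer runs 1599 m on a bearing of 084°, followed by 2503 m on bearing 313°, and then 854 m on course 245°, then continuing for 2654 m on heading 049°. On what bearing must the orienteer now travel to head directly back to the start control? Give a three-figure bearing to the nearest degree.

Leg 1 (084°, 1599 m): east 1599 sin 84° = 1590.24, north 1599 cos 84° = 167.14
Leg 2 (313°, 2503 m): east 2503 sin 313° = -1830.58, north 2503 cos 313° = 1707.04
Leg 3 (245°, 854 m): east 854 sin 245° = -773.99, north 854 cos 245° = -360.92
Leg 4 (049°, 2654 m): east 2654 sin 49° = 2003.00, north 2654 cos 49° = 1741.18
Net displacement: 988.67 east, 3254.45 north. Direction back to start is (-988.67, -3254.45): bearing = atan2(-988.67, -3254.45) mod 360° = 196.90° ≈ 197°.

197°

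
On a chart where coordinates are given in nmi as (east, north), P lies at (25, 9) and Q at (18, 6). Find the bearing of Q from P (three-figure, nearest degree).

Δeast = 18 − 25 = -7.00; Δnorth = 6 − 9 = -3.00.
Bearing = atan2(Δeast, Δnorth) mod 360° = 246.80° ≈ 247°.

247°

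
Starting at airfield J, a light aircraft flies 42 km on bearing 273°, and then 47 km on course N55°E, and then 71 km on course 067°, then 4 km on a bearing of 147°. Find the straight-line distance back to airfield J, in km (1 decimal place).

Leg 1 (273°, 42 km): east 42 sin 273° = -41.94, north 42 cos 273° = 2.20
Leg 2 (N55°E, 47 km): east 47 sin 55° = 38.50, north 47 cos 55° = 26.96
Leg 3 (067°, 71 km): east 71 sin 67° = 65.36, north 71 cos 67° = 27.74
Leg 4 (147°, 4 km): east 4 sin 147° = 2.18, north 4 cos 147° = -3.35
Net: 64.09 east, 53.54 north. Distance = √((64.09)² + (53.54)²) = 83.515 km.

83.5 km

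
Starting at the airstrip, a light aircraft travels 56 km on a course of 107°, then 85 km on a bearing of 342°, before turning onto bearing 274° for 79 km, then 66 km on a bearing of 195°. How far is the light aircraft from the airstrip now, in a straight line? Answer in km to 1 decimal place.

Leg 1 (107°, 56 km): east 56 sin 107° = 53.55, north 56 cos 107° = -16.37
Leg 2 (342°, 85 km): east 85 sin 342° = -26.27, north 85 cos 342° = 80.84
Leg 3 (274°, 79 km): east 79 sin 274° = -78.81, north 79 cos 274° = 5.51
Leg 4 (195°, 66 km): east 66 sin 195° = -17.08, north 66 cos 195° = -63.75
Net: -68.60 east, 6.23 north. Distance = √((-68.60)² + (6.23)²) = 68.885 km.

68.9 km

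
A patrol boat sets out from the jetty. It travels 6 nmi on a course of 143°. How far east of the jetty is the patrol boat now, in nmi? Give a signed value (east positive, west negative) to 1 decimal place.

Leg 1 (143°, 6 nmi): east 6 sin 143° = 3.61, north 6 cos 143° = -4.79
Net east component: 3.61 nmi.

3.6 nmi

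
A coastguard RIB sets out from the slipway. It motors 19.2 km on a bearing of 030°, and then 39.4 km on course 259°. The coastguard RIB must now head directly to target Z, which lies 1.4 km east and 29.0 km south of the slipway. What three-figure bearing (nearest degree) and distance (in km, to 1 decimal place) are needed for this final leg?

141°, 48.8 km

Leg 1 (030°, 19.2 km): east 19.2 sin 30° = 9.60, north 19.2 cos 30° = 16.63
Leg 2 (259°, 39.4 km): east 39.4 sin 259° = -38.68, north 39.4 cos 259° = -7.52
Current position: (-29.08, 9.11). Target: (1.4, -29.0). Remaining: Δeast = 30.48, Δnorth = -38.11.
Bearing = atan2(30.48, -38.11) mod 360° = 141.35°; distance = √((30.48)² + (-38.11)²) = 48.797 km.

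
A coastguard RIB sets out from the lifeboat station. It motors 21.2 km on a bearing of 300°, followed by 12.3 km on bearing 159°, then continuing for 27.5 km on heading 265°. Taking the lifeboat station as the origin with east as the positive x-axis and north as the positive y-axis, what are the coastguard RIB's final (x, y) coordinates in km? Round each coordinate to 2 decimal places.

(-41.35, -3.28)

Leg 1 (300°, 21.2 km): east 21.2 sin 300° = -18.36, north 21.2 cos 300° = 10.60
Leg 2 (159°, 12.3 km): east 12.3 sin 159° = 4.41, north 12.3 cos 159° = -11.48
Leg 3 (265°, 27.5 km): east 27.5 sin 265° = -27.40, north 27.5 cos 265° = -2.40
Summing: -41.35 km east, -3.28 km north → (-41.35, -3.28).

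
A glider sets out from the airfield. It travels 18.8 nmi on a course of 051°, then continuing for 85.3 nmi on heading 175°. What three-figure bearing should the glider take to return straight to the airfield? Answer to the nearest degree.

343°

Leg 1 (051°, 18.8 nmi): east 18.8 sin 51° = 14.61, north 18.8 cos 51° = 11.83
Leg 2 (175°, 85.3 nmi): east 85.3 sin 175° = 7.43, north 85.3 cos 175° = -84.98
Net displacement: 22.04 east, -73.14 north. Direction back to start is (-22.04, 73.14): bearing = atan2(-22.04, 73.14) mod 360° = 343.23° ≈ 343°.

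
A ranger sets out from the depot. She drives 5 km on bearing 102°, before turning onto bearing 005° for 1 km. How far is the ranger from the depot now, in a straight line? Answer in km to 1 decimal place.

Leg 1 (102°, 5 km): east 5 sin 102° = 4.89, north 5 cos 102° = -1.04
Leg 2 (005°, 1 km): east 1 sin 5° = 0.09, north 1 cos 5° = 1.00
Net: 4.98 east, -0.04 north. Distance = √((4.98)² + (-0.04)²) = 4.978 km.

5.0 km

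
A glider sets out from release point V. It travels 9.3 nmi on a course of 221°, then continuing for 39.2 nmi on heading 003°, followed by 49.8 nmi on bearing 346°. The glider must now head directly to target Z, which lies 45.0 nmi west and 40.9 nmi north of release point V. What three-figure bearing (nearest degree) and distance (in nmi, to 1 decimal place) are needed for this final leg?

Leg 1 (221°, 9.3 nmi): east 9.3 sin 221° = -6.10, north 9.3 cos 221° = -7.02
Leg 2 (003°, 39.2 nmi): east 39.2 sin 3° = 2.05, north 39.2 cos 3° = 39.15
Leg 3 (346°, 49.8 nmi): east 49.8 sin 346° = -12.05, north 49.8 cos 346° = 48.32
Current position: (-16.10, 80.45). Target: (-45.0, 40.9). Remaining: Δeast = -28.90, Δnorth = -39.55.
Bearing = atan2(-28.90, -39.55) mod 360° = 216.16°; distance = √((-28.90)² + (-39.55)²) = 48.984 nmi.

216°, 49.0 nmi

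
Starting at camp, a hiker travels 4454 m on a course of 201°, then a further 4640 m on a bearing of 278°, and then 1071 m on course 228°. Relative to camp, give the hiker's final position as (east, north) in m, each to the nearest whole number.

(-6987, -4229)

Leg 1 (201°, 4454 m): east 4454 sin 201° = -1596.17, north 4454 cos 201° = -4158.17
Leg 2 (278°, 4640 m): east 4640 sin 278° = -4594.84, north 4640 cos 278° = 645.76
Leg 3 (228°, 1071 m): east 1071 sin 228° = -795.91, north 1071 cos 228° = -716.64
Summing: -6986.92 m east, -4229.04 m north → (-6987, -4229).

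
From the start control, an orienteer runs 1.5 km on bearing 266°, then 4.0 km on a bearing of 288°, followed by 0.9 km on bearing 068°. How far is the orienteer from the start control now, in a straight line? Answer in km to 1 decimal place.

4.7 km

Leg 1 (266°, 1.5 km): east 1.5 sin 266° = -1.50, north 1.5 cos 266° = -0.10
Leg 2 (288°, 4.0 km): east 4.0 sin 288° = -3.80, north 4.0 cos 288° = 1.24
Leg 3 (068°, 0.9 km): east 0.9 sin 68° = 0.83, north 0.9 cos 68° = 0.34
Net: -4.47 east, 1.47 north. Distance = √((-4.47)² + (1.47)²) = 4.701 km.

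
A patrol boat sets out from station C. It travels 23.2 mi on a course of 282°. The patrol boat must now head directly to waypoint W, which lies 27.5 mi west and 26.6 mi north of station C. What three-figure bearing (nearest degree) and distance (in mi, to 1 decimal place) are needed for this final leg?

348°, 22.3 mi

Leg 1 (282°, 23.2 mi): east 23.2 sin 282° = -22.69, north 23.2 cos 282° = 4.82
Current position: (-22.69, 4.82). Target: (-27.5, 26.6). Remaining: Δeast = -4.81, Δnorth = 21.78.
Bearing = atan2(-4.81, 21.78) mod 360° = 347.55°; distance = √((-4.81)² + (21.78)²) = 22.301 mi.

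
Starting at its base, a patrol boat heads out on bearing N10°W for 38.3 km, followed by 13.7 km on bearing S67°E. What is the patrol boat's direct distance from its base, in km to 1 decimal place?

32.9 km

Leg 1 (N10°W, 38.3 km): east 38.3 sin 350° = -6.65, north 38.3 cos 350° = 37.72
Leg 2 (S67°E, 13.7 km): east 13.7 sin 113° = 12.61, north 13.7 cos 113° = -5.35
Net: 5.96 east, 32.37 north. Distance = √((5.96)² + (32.37)²) = 32.909 km.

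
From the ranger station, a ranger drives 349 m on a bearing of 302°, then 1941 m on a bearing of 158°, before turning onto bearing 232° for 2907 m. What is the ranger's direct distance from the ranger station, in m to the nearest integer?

Leg 1 (302°, 349 m): east 349 sin 302° = -295.97, north 349 cos 302° = 184.94
Leg 2 (158°, 1941 m): east 1941 sin 158° = 727.11, north 1941 cos 158° = -1799.66
Leg 3 (232°, 2907 m): east 2907 sin 232° = -2290.75, north 2907 cos 232° = -1789.73
Net: -1859.60 east, -3404.45 north. Distance = √((-1859.60)² + (-3404.45)²) = 3879.228 m.

3879 m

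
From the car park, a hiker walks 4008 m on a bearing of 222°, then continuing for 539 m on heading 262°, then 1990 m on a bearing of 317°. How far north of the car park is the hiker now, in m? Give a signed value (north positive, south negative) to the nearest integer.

Leg 1 (222°, 4008 m): east 4008 sin 222° = -2681.88, north 4008 cos 222° = -2978.52
Leg 2 (262°, 539 m): east 539 sin 262° = -533.75, north 539 cos 262° = -75.01
Leg 3 (317°, 1990 m): east 1990 sin 317° = -1357.18, north 1990 cos 317° = 1455.39
Net north component: -1598.14 m.

-1598 m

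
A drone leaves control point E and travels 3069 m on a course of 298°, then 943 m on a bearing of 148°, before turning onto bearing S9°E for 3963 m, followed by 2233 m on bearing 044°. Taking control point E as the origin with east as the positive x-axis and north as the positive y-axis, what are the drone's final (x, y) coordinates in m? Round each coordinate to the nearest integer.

Leg 1 (298°, 3069 m): east 3069 sin 298° = -2709.77, north 3069 cos 298° = 1440.81
Leg 2 (148°, 943 m): east 943 sin 148° = 499.71, north 943 cos 148° = -799.71
Leg 3 (S9°E, 3963 m): east 3963 sin 171° = 619.95, north 3963 cos 171° = -3914.21
Leg 4 (044°, 2233 m): east 2233 sin 44° = 1551.17, north 2233 cos 44° = 1606.29
Summing: -38.93 m east, -1666.82 m north → (-39, -1667).

(-39, -1667)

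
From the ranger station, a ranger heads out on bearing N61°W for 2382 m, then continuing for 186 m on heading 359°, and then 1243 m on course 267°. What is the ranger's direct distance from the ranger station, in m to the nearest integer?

Leg 1 (N61°W, 2382 m): east 2382 sin 299° = -2083.34, north 2382 cos 299° = 1154.82
Leg 2 (359°, 186 m): east 186 sin 359° = -3.25, north 186 cos 359° = 185.97
Leg 3 (267°, 1243 m): east 1243 sin 267° = -1241.30, north 1243 cos 267° = -65.05
Net: -3327.89 east, 1275.73 north. Distance = √((-3327.89)² + (1275.73)²) = 3564.033 m.

3564 m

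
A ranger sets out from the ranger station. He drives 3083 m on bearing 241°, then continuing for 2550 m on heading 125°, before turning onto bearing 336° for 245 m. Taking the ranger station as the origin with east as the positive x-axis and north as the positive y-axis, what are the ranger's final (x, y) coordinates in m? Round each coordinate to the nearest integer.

Leg 1 (241°, 3083 m): east 3083 sin 241° = -2696.45, north 3083 cos 241° = -1494.67
Leg 2 (125°, 2550 m): east 2550 sin 125° = 2088.84, north 2550 cos 125° = -1462.62
Leg 3 (336°, 245 m): east 245 sin 336° = -99.65, north 245 cos 336° = 223.82
Summing: -707.27 m east, -2733.47 m north → (-707, -2733).

(-707, -2733)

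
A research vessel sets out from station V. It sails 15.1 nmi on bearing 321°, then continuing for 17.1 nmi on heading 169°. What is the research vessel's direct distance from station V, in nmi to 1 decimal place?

8.0 nmi

Leg 1 (321°, 15.1 nmi): east 15.1 sin 321° = -9.50, north 15.1 cos 321° = 11.73
Leg 2 (169°, 17.1 nmi): east 17.1 sin 169° = 3.26, north 17.1 cos 169° = -16.79
Net: -6.24 east, -5.05 north. Distance = √((-6.24)² + (-5.05)²) = 8.028 nmi.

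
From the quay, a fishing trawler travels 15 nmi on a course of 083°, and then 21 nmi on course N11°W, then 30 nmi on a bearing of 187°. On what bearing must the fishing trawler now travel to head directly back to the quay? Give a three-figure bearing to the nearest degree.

Leg 1 (083°, 15 nmi): east 15 sin 83° = 14.89, north 15 cos 83° = 1.83
Leg 2 (N11°W, 21 nmi): east 21 sin 349° = -4.01, north 21 cos 349° = 20.61
Leg 3 (187°, 30 nmi): east 30 sin 187° = -3.66, north 30 cos 187° = -29.78
Net displacement: 7.23 east, -7.33 north. Direction back to start is (-7.23, 7.33): bearing = atan2(-7.23, 7.33) mod 360° = 315.43° ≈ 315°.

315°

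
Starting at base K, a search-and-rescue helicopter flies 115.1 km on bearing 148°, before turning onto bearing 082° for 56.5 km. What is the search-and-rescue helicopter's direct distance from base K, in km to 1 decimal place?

Leg 1 (148°, 115.1 km): east 115.1 sin 148° = 60.99, north 115.1 cos 148° = -97.61
Leg 2 (082°, 56.5 km): east 56.5 sin 82° = 55.95, north 56.5 cos 82° = 7.86
Net: 116.94 east, -89.75 north. Distance = √((116.94)² + (-89.75)²) = 147.412 km.

147.4 km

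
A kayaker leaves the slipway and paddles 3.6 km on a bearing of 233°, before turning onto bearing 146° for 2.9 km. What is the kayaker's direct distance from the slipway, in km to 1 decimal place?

4.7 km

Leg 1 (233°, 3.6 km): east 3.6 sin 233° = -2.88, north 3.6 cos 233° = -2.17
Leg 2 (146°, 2.9 km): east 2.9 sin 146° = 1.62, north 2.9 cos 146° = -2.40
Net: -1.25 east, -4.57 north. Distance = √((-1.25)² + (-4.57)²) = 4.739 km.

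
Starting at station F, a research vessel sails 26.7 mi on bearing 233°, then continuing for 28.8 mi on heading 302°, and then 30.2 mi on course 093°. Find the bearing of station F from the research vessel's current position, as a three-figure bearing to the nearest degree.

Leg 1 (233°, 26.7 mi): east 26.7 sin 233° = -21.32, north 26.7 cos 233° = -16.07
Leg 2 (302°, 28.8 mi): east 28.8 sin 302° = -24.42, north 28.8 cos 302° = 15.26
Leg 3 (093°, 30.2 mi): east 30.2 sin 93° = 30.16, north 30.2 cos 93° = -1.58
Net displacement: -15.59 east, -2.39 north. Direction back to start is (15.59, 2.39): bearing = atan2(15.59, 2.39) mod 360° = 81.29° ≈ 081°.

081°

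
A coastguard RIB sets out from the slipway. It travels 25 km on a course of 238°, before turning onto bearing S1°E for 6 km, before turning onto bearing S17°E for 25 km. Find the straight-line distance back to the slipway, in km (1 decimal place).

45.3 km

Leg 1 (238°, 25 km): east 25 sin 238° = -21.20, north 25 cos 238° = -13.25
Leg 2 (S1°E, 6 km): east 6 sin 179° = 0.10, north 6 cos 179° = -6.00
Leg 3 (S17°E, 25 km): east 25 sin 163° = 7.31, north 25 cos 163° = -23.91
Net: -13.79 east, -43.15 north. Distance = √((-13.79)² + (-43.15)²) = 45.304 km.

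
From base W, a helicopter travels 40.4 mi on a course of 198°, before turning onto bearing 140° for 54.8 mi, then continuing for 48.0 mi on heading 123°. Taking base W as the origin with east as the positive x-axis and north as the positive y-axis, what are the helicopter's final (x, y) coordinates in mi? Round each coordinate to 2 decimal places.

(63.00, -106.54)

Leg 1 (198°, 40.4 mi): east 40.4 sin 198° = -12.48, north 40.4 cos 198° = -38.42
Leg 2 (140°, 54.8 mi): east 54.8 sin 140° = 35.22, north 54.8 cos 140° = -41.98
Leg 3 (123°, 48.0 mi): east 48.0 sin 123° = 40.26, north 48.0 cos 123° = -26.14
Summing: 63.00 mi east, -106.54 mi north → (63.00, -106.54).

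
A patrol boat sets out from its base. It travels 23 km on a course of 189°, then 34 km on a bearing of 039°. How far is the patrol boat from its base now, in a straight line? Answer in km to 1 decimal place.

18.2 km

Leg 1 (189°, 23 km): east 23 sin 189° = -3.60, north 23 cos 189° = -22.72
Leg 2 (039°, 34 km): east 34 sin 39° = 21.40, north 34 cos 39° = 26.42
Net: 17.80 east, 3.71 north. Distance = √((17.80)² + (3.71)²) = 18.181 km.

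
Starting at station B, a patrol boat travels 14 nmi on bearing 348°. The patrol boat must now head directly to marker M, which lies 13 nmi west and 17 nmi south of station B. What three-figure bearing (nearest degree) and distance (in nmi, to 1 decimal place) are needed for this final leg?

Leg 1 (348°, 14 nmi): east 14 sin 348° = -2.91, north 14 cos 348° = 13.69
Current position: (-2.91, 13.69). Target: (-13, -17). Remaining: Δeast = -10.09, Δnorth = -30.69.
Bearing = atan2(-10.09, -30.69) mod 360° = 198.20°; distance = √((-10.09)² + (-30.69)²) = 32.310 nmi.

198°, 32.3 nmi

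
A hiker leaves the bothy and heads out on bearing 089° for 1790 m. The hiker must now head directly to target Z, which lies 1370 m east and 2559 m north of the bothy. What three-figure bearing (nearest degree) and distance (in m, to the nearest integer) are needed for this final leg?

351°, 2562 m

Leg 1 (089°, 1790 m): east 1790 sin 89° = 1789.73, north 1790 cos 89° = 31.24
Current position: (1789.73, 31.24). Target: (1370, 2559). Remaining: Δeast = -419.73, Δnorth = 2527.76.
Bearing = atan2(-419.73, 2527.76) mod 360° = 350.57°; distance = √((-419.73)² + (2527.76)²) = 2562.371 m.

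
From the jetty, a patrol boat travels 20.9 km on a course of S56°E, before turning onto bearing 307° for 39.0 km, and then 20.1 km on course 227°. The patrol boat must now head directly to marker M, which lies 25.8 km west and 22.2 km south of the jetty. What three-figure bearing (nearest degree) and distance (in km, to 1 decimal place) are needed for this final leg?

172°, 20.5 km

Leg 1 (S56°E, 20.9 km): east 20.9 sin 124° = 17.33, north 20.9 cos 124° = -11.69
Leg 2 (307°, 39.0 km): east 39.0 sin 307° = -31.15, north 39.0 cos 307° = 23.47
Leg 3 (227°, 20.1 km): east 20.1 sin 227° = -14.70, north 20.1 cos 227° = -13.71
Current position: (-28.52, -1.92). Target: (-25.8, -22.2). Remaining: Δeast = 2.72, Δnorth = -20.28.
Bearing = atan2(2.72, -20.28) mod 360° = 172.36°; distance = √((2.72)² + (-20.28)²) = 20.457 km.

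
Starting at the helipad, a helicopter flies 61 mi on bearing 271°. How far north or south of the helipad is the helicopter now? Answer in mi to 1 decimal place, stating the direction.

1.1 mi north

Leg 1 (271°, 61 mi): east 61 sin 271° = -60.99, north 61 cos 271° = 1.06
Net north component: 1.06 mi.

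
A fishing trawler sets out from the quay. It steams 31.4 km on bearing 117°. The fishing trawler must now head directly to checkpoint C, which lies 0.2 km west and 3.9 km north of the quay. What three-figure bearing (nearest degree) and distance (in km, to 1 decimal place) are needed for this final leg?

Leg 1 (117°, 31.4 km): east 31.4 sin 117° = 27.98, north 31.4 cos 117° = -14.26
Current position: (27.98, -14.26). Target: (-0.2, 3.9). Remaining: Δeast = -28.18, Δnorth = 18.16.
Bearing = atan2(-28.18, 18.16) mod 360° = 302.79°; distance = √((-28.18)² + (18.16)²) = 33.520 km.

303°, 33.5 km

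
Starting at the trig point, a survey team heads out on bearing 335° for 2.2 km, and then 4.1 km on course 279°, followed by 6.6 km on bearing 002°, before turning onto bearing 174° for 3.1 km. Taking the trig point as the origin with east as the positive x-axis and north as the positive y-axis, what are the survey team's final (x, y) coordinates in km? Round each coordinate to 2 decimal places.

Leg 1 (335°, 2.2 km): east 2.2 sin 335° = -0.93, north 2.2 cos 335° = 1.99
Leg 2 (279°, 4.1 km): east 4.1 sin 279° = -4.05, north 4.1 cos 279° = 0.64
Leg 3 (002°, 6.6 km): east 6.6 sin 2° = 0.23, north 6.6 cos 2° = 6.60
Leg 4 (174°, 3.1 km): east 3.1 sin 174° = 0.32, north 3.1 cos 174° = -3.08
Summing: -4.42 km east, 6.15 km north → (-4.42, 6.15).

(-4.42, 6.15)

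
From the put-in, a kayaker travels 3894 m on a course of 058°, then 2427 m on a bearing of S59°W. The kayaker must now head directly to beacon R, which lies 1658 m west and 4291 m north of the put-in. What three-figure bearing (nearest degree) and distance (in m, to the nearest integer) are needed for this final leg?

320°, 4515 m

Leg 1 (058°, 3894 m): east 3894 sin 58° = 3302.30, north 3894 cos 58° = 2063.51
Leg 2 (S59°W, 2427 m): east 2427 sin 239° = -2080.35, north 2427 cos 239° = -1250.00
Current position: (1221.95, 813.51). Target: (-1658, 4291). Remaining: Δeast = -2879.95, Δnorth = 3477.49.
Bearing = atan2(-2879.95, 3477.49) mod 360° = 320.37°; distance = √((-2879.95)² + (3477.49)²) = 4515.206 m.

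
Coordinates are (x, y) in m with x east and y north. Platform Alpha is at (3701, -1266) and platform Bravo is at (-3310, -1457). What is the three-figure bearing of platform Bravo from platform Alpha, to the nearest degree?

Δeast = -3310 − 3701 = -7011.00; Δnorth = -1457 − -1266 = -191.00.
Bearing = atan2(Δeast, Δnorth) mod 360° = 268.44° ≈ 268°.

268°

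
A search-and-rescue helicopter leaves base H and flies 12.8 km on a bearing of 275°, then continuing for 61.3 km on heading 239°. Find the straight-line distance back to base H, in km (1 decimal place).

Leg 1 (275°, 12.8 km): east 12.8 sin 275° = -12.75, north 12.8 cos 275° = 1.12
Leg 2 (239°, 61.3 km): east 61.3 sin 239° = -52.54, north 61.3 cos 239° = -31.57
Net: -65.30 east, -30.46 north. Distance = √((-65.30)² + (-30.46)²) = 72.049 km.

72.0 km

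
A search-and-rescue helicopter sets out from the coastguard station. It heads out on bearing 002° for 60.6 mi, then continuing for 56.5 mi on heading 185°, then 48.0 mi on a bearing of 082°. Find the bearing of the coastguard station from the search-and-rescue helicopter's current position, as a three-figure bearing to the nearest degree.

Leg 1 (002°, 60.6 mi): east 60.6 sin 2° = 2.11, north 60.6 cos 2° = 60.56
Leg 2 (185°, 56.5 mi): east 56.5 sin 185° = -4.92, north 56.5 cos 185° = -56.29
Leg 3 (082°, 48.0 mi): east 48.0 sin 82° = 47.53, north 48.0 cos 82° = 6.68
Net displacement: 44.72 east, 10.96 north. Direction back to start is (-44.72, -10.96): bearing = atan2(-44.72, -10.96) mod 360° = 256.23° ≈ 256°.

256°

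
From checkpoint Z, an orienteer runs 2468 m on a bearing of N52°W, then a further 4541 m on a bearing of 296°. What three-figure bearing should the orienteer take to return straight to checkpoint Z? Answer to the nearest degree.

120°

Leg 1 (N52°W, 2468 m): east 2468 sin 308° = -1944.81, north 2468 cos 308° = 1519.45
Leg 2 (296°, 4541 m): east 4541 sin 296° = -4081.42, north 4541 cos 296° = 1990.64
Net displacement: -6026.23 east, 3510.10 north. Direction back to start is (6026.23, -3510.10): bearing = atan2(6026.23, -3510.10) mod 360° = 120.22° ≈ 120°.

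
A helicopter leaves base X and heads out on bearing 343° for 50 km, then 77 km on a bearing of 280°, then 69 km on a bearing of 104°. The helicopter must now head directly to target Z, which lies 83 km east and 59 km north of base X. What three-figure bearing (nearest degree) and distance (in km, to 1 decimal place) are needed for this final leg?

Leg 1 (343°, 50 km): east 50 sin 343° = -14.62, north 50 cos 343° = 47.82
Leg 2 (280°, 77 km): east 77 sin 280° = -75.83, north 77 cos 280° = 13.37
Leg 3 (104°, 69 km): east 69 sin 104° = 66.95, north 69 cos 104° = -16.69
Current position: (-23.50, 44.49). Target: (83, 59). Remaining: Δeast = 106.50, Δnorth = 14.51.
Bearing = atan2(106.50, 14.51) mod 360° = 82.24°; distance = √((106.50)² + (14.51)²) = 107.482 km.

082°, 107.5 km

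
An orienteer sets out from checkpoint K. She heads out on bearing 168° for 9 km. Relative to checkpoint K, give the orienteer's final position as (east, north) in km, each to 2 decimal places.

Leg 1 (168°, 9 km): east 9 sin 168° = 1.87, north 9 cos 168° = -8.80
Summing: 1.87 km east, -8.80 km north → (1.87, -8.80).

(1.87, -8.80)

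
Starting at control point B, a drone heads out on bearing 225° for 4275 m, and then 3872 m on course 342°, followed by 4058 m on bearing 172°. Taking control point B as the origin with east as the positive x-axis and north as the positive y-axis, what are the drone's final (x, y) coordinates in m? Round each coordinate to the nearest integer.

Leg 1 (225°, 4275 m): east 4275 sin 225° = -3022.88, north 4275 cos 225° = -3022.88
Leg 2 (342°, 3872 m): east 3872 sin 342° = -1196.51, north 3872 cos 342° = 3682.49
Leg 3 (172°, 4058 m): east 4058 sin 172° = 564.76, north 4058 cos 172° = -4018.51
Summing: -3654.63 m east, -3358.90 m north → (-3655, -3359).

(-3655, -3359)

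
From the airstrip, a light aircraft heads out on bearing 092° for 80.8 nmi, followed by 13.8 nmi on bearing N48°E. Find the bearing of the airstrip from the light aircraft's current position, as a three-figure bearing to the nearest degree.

266°

Leg 1 (092°, 80.8 nmi): east 80.8 sin 92° = 80.75, north 80.8 cos 92° = -2.82
Leg 2 (N48°E, 13.8 nmi): east 13.8 sin 48° = 10.26, north 13.8 cos 48° = 9.23
Net displacement: 91.01 east, 6.41 north. Direction back to start is (-91.01, -6.41): bearing = atan2(-91.01, -6.41) mod 360° = 265.97° ≈ 266°.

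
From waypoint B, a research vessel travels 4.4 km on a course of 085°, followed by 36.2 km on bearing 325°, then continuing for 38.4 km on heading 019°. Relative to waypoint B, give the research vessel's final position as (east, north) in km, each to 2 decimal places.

Leg 1 (085°, 4.4 km): east 4.4 sin 85° = 4.38, north 4.4 cos 85° = 0.38
Leg 2 (325°, 36.2 km): east 36.2 sin 325° = -20.76, north 36.2 cos 325° = 29.65
Leg 3 (019°, 38.4 km): east 38.4 sin 19° = 12.50, north 38.4 cos 19° = 36.31
Summing: -3.88 km east, 66.34 km north → (-3.88, 66.34).

(-3.88, 66.34)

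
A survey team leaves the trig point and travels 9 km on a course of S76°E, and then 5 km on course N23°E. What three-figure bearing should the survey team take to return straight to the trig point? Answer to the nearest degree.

257°

Leg 1 (S76°E, 9 km): east 9 sin 104° = 8.73, north 9 cos 104° = -2.18
Leg 2 (N23°E, 5 km): east 5 sin 23° = 1.95, north 5 cos 23° = 4.60
Net displacement: 10.69 east, 2.43 north. Direction back to start is (-10.69, -2.43): bearing = atan2(-10.69, -2.43) mod 360° = 257.21° ≈ 257°.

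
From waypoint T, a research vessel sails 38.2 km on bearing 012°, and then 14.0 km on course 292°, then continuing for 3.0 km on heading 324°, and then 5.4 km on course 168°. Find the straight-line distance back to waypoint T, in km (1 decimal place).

40.2 km

Leg 1 (012°, 38.2 km): east 38.2 sin 12° = 7.94, north 38.2 cos 12° = 37.37
Leg 2 (292°, 14.0 km): east 14.0 sin 292° = -12.98, north 14.0 cos 292° = 5.24
Leg 3 (324°, 3.0 km): east 3.0 sin 324° = -1.76, north 3.0 cos 324° = 2.43
Leg 4 (168°, 5.4 km): east 5.4 sin 168° = 1.12, north 5.4 cos 168° = -5.28
Net: -5.68 east, 39.75 north. Distance = √((-5.68)² + (39.75)²) = 40.158 km.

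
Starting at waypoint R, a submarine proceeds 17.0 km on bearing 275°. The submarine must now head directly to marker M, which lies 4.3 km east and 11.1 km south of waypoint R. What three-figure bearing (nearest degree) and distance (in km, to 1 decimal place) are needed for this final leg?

121°, 24.7 km

Leg 1 (275°, 17.0 km): east 17.0 sin 275° = -16.94, north 17.0 cos 275° = 1.48
Current position: (-16.94, 1.48). Target: (4.3, -11.1). Remaining: Δeast = 21.24, Δnorth = -12.58.
Bearing = atan2(21.24, -12.58) mod 360° = 120.65°; distance = √((21.24)² + (-12.58)²) = 24.683 km.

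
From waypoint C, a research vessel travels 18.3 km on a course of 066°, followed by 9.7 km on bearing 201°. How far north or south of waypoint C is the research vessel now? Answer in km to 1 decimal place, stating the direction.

1.6 km south

Leg 1 (066°, 18.3 km): east 18.3 sin 66° = 16.72, north 18.3 cos 66° = 7.44
Leg 2 (201°, 9.7 km): east 9.7 sin 201° = -3.48, north 9.7 cos 201° = -9.06
Net north component: -1.61 km.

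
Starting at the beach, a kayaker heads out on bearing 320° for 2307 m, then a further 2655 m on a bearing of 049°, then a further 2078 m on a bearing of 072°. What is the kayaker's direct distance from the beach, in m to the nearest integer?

Leg 1 (320°, 2307 m): east 2307 sin 320° = -1482.91, north 2307 cos 320° = 1767.26
Leg 2 (049°, 2655 m): east 2655 sin 49° = 2003.75, north 2655 cos 49° = 1741.84
Leg 3 (072°, 2078 m): east 2078 sin 72° = 1976.30, north 2078 cos 72° = 642.14
Net: 2497.14 east, 4151.24 north. Distance = √((2497.14)² + (4151.24)²) = 4844.428 m.

4844 m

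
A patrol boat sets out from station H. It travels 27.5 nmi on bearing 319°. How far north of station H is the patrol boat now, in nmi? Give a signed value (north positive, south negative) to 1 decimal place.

Leg 1 (319°, 27.5 nmi): east 27.5 sin 319° = -18.04, north 27.5 cos 319° = 20.75
Net north component: 20.75 nmi.

20.8 nmi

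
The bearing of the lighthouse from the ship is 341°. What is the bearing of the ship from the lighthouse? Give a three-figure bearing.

161°

Back-bearing = 341° − 180° = 161°.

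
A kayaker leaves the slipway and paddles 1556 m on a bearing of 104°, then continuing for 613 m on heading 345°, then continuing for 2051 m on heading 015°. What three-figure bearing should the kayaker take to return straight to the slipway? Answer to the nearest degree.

Leg 1 (104°, 1556 m): east 1556 sin 104° = 1509.78, north 1556 cos 104° = -376.43
Leg 2 (345°, 613 m): east 613 sin 345° = -158.66, north 613 cos 345° = 592.11
Leg 3 (015°, 2051 m): east 2051 sin 15° = 530.84, north 2051 cos 15° = 1981.11
Net displacement: 1881.96 east, 2196.80 north. Direction back to start is (-1881.96, -2196.80): bearing = atan2(-1881.96, -2196.80) mod 360° = 220.59° ≈ 221°.

221°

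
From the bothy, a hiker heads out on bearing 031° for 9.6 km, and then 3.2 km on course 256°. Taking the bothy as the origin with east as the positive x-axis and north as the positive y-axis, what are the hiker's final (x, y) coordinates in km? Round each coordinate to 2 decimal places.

Leg 1 (031°, 9.6 km): east 9.6 sin 31° = 4.94, north 9.6 cos 31° = 8.23
Leg 2 (256°, 3.2 km): east 3.2 sin 256° = -3.10, north 3.2 cos 256° = -0.77
Summing: 1.84 km east, 7.45 km north → (1.84, 7.45).

(1.84, 7.45)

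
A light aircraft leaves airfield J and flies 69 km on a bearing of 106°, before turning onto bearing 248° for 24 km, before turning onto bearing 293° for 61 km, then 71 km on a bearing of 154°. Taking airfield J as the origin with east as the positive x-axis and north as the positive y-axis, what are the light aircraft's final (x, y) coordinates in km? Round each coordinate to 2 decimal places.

(19.05, -67.99)

Leg 1 (106°, 69 km): east 69 sin 106° = 66.33, north 69 cos 106° = -19.02
Leg 2 (248°, 24 km): east 24 sin 248° = -22.25, north 24 cos 248° = -8.99
Leg 3 (293°, 61 km): east 61 sin 293° = -56.15, north 61 cos 293° = 23.83
Leg 4 (154°, 71 km): east 71 sin 154° = 31.12, north 71 cos 154° = -63.81
Summing: 19.05 km east, -67.99 km north → (19.05, -67.99).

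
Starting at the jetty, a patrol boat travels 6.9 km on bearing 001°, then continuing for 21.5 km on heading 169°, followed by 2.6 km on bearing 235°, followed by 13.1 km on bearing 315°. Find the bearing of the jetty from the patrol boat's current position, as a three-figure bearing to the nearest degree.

048°

Leg 1 (001°, 6.9 km): east 6.9 sin 1° = 0.12, north 6.9 cos 1° = 6.90
Leg 2 (169°, 21.5 km): east 21.5 sin 169° = 4.10, north 21.5 cos 169° = -21.10
Leg 3 (235°, 2.6 km): east 2.6 sin 235° = -2.13, north 2.6 cos 235° = -1.49
Leg 4 (315°, 13.1 km): east 13.1 sin 315° = -9.26, north 13.1 cos 315° = 9.26
Net displacement: -7.17 east, -6.43 north. Direction back to start is (7.17, 6.43): bearing = atan2(7.17, 6.43) mod 360° = 48.10° ≈ 048°.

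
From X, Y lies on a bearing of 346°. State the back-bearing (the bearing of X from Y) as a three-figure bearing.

166°

Back-bearing = 346° − 180° = 166°.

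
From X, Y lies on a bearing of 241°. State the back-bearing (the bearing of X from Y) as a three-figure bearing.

061°

Back-bearing = 241° − 180° = 061°.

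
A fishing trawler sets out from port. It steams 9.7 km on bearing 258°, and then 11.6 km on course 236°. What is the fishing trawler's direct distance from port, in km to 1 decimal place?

20.9 km

Leg 1 (258°, 9.7 km): east 9.7 sin 258° = -9.49, north 9.7 cos 258° = -2.02
Leg 2 (236°, 11.6 km): east 11.6 sin 236° = -9.62, north 11.6 cos 236° = -6.49
Net: -19.10 east, -8.50 north. Distance = √((-19.10)² + (-8.50)²) = 20.912 km.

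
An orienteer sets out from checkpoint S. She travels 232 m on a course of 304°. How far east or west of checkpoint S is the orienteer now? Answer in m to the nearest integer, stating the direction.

Leg 1 (304°, 232 m): east 232 sin 304° = -192.34, north 232 cos 304° = 129.73
Net east component: -192.34 m.

192 m west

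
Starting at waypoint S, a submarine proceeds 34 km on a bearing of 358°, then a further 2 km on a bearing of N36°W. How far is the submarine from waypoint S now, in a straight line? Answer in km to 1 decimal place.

35.7 km

Leg 1 (358°, 34 km): east 34 sin 358° = -1.19, north 34 cos 358° = 33.98
Leg 2 (N36°W, 2 km): east 2 sin 324° = -1.18, north 2 cos 324° = 1.62
Net: -2.36 east, 35.60 north. Distance = √((-2.36)² + (35.60)²) = 35.676 km.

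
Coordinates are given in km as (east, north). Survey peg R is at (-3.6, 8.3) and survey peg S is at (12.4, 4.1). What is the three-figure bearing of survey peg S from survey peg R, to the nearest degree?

105°

Δeast = 12.4 − -3.6 = 16.00; Δnorth = 4.1 − 8.3 = -4.20.
Bearing = atan2(Δeast, Δnorth) mod 360° = 104.71° ≈ 105°.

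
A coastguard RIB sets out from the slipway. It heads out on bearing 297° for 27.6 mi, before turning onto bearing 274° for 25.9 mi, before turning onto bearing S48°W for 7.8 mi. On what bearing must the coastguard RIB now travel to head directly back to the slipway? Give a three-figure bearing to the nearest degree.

Leg 1 (297°, 27.6 mi): east 27.6 sin 297° = -24.59, north 27.6 cos 297° = 12.53
Leg 2 (274°, 25.9 mi): east 25.9 sin 274° = -25.84, north 25.9 cos 274° = 1.81
Leg 3 (S48°W, 7.8 mi): east 7.8 sin 228° = -5.80, north 7.8 cos 228° = -5.22
Net displacement: -56.23 east, 9.12 north. Direction back to start is (56.23, -9.12): bearing = atan2(56.23, -9.12) mod 360° = 99.21° ≈ 099°.

099°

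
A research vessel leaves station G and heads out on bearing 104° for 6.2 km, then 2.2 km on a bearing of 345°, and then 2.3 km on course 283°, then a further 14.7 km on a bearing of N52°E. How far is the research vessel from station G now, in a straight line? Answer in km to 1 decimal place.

18.0 km

Leg 1 (104°, 6.2 km): east 6.2 sin 104° = 6.02, north 6.2 cos 104° = -1.50
Leg 2 (345°, 2.2 km): east 2.2 sin 345° = -0.57, north 2.2 cos 345° = 2.13
Leg 3 (283°, 2.3 km): east 2.3 sin 283° = -2.24, north 2.3 cos 283° = 0.52
Leg 4 (N52°E, 14.7 km): east 14.7 sin 52° = 11.58, north 14.7 cos 52° = 9.05
Net: 14.79 east, 10.19 north. Distance = √((14.79)² + (10.19)²) = 17.961 km.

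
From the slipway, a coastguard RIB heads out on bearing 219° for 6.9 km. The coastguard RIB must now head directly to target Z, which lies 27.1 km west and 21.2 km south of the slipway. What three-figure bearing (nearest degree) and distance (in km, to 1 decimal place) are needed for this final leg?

235°, 27.7 km

Leg 1 (219°, 6.9 km): east 6.9 sin 219° = -4.34, north 6.9 cos 219° = -5.36
Current position: (-4.34, -5.36). Target: (-27.1, -21.2). Remaining: Δeast = -22.76, Δnorth = -15.84.
Bearing = atan2(-22.76, -15.84) mod 360° = 235.16°; distance = √((-22.76)² + (-15.84)²) = 27.726 km.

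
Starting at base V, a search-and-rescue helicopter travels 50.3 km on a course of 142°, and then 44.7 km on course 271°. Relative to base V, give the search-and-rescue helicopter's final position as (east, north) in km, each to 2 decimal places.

Leg 1 (142°, 50.3 km): east 50.3 sin 142° = 30.97, north 50.3 cos 142° = -39.64
Leg 2 (271°, 44.7 km): east 44.7 sin 271° = -44.69, north 44.7 cos 271° = 0.78
Summing: -13.73 km east, -38.86 km north → (-13.73, -38.86).

(-13.73, -38.86)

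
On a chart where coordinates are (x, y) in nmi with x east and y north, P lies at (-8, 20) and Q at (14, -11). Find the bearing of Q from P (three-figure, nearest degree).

145°

Δeast = 14 − -8 = 22.00; Δnorth = -11 − 20 = -31.00.
Bearing = atan2(Δeast, Δnorth) mod 360° = 144.64° ≈ 145°.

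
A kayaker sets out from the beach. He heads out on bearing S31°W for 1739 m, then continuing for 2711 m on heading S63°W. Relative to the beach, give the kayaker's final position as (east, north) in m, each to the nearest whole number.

(-3311, -2721)

Leg 1 (S31°W, 1739 m): east 1739 sin 211° = -895.65, north 1739 cos 211° = -1490.61
Leg 2 (S63°W, 2711 m): east 2711 sin 243° = -2415.52, north 2711 cos 243° = -1230.77
Summing: -3311.17 m east, -2721.38 m north → (-3311, -2721).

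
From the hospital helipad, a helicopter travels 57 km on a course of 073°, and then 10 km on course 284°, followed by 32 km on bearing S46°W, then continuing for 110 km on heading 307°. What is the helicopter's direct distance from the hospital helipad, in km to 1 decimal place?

91.3 km

Leg 1 (073°, 57 km): east 57 sin 73° = 54.51, north 57 cos 73° = 16.67
Leg 2 (284°, 10 km): east 10 sin 284° = -9.70, north 10 cos 284° = 2.42
Leg 3 (S46°W, 32 km): east 32 sin 226° = -23.02, north 32 cos 226° = -22.23
Leg 4 (307°, 110 km): east 110 sin 307° = -87.85, north 110 cos 307° = 66.20
Net: -66.06 east, 63.05 north. Distance = √((-66.06)² + (63.05)²) = 91.325 km.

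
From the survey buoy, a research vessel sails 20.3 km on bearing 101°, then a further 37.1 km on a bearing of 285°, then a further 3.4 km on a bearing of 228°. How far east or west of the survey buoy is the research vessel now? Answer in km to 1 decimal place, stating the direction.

Leg 1 (101°, 20.3 km): east 20.3 sin 101° = 19.93, north 20.3 cos 101° = -3.87
Leg 2 (285°, 37.1 km): east 37.1 sin 285° = -35.84, north 37.1 cos 285° = 9.60
Leg 3 (228°, 3.4 km): east 3.4 sin 228° = -2.53, north 3.4 cos 228° = -2.28
Net east component: -18.44 km.

18.4 km west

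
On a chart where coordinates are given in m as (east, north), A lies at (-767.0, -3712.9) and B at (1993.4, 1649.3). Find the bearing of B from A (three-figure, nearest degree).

027°

Δeast = 1993.4 − -767.0 = 2760.40; Δnorth = 1649.3 − -3712.9 = 5362.20.
Bearing = atan2(Δeast, Δnorth) mod 360° = 27.24° ≈ 027°.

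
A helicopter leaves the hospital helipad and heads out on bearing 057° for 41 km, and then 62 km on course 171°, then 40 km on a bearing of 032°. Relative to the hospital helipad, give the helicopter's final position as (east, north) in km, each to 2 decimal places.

Leg 1 (057°, 41 km): east 41 sin 57° = 34.39, north 41 cos 57° = 22.33
Leg 2 (171°, 62 km): east 62 sin 171° = 9.70, north 62 cos 171° = -61.24
Leg 3 (032°, 40 km): east 40 sin 32° = 21.20, north 40 cos 32° = 33.92
Summing: 65.28 km east, -4.98 km north → (65.28, -4.98).

(65.28, -4.98)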